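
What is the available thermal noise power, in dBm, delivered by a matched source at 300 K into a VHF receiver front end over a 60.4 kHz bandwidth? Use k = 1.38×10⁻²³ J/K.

−126.0 dBm

P_n = kTB = 1.38×10⁻²³ × 300 × 6.04×10⁴ = 2.50×10⁻¹⁶ W
In dBm: 10 log₁₀(2.50×10⁻¹⁶ / 10⁻³) = −126.0 dBm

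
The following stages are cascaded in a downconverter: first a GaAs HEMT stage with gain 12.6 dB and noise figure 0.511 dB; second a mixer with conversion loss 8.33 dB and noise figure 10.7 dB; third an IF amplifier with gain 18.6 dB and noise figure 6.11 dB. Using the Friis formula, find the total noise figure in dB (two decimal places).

Convert to linear (a loss of L dB is a gain of −L dB): F_i = 10^(NF_i/10), G_i = 10^(G_i,dB/10)
  Stage 1: F_1 = 10^(0.511/10) = 1.125, G_1 = 10^(12.6/10) = 18.20
  Stage 2: F_2 = 10^(10.7/10) = 11.75, G_2 = 10^(−8.33/10) = 0.1469
  Stage 3: F_3 = 10^(6.11/10) = 4.083, G_3 = 10^(18.6/10) = 72.44
Friis cascade:
  F = 1.125 + (11.75 − 1)/18.20 + (4.083 − 1)/2.673 = 2.869
NF = 10 log₁₀(2.869) = 4.58 dB

4.58 dB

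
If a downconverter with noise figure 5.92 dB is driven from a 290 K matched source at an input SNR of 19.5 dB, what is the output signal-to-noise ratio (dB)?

13.58 dB

By definition F = SNR_in/SNR_out, so in dB: SNR_out = SNR_in − NF
SNR_out = 19.5 − 5.92 = 13.58 dB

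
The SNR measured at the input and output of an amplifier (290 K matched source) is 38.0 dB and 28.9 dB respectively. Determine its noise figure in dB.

9.1 dB

NF (dB) = SNR_in(dB) − SNR_out(dB) when the source is at T₀
NF = 38.0 − 28.9 = 9.1 dB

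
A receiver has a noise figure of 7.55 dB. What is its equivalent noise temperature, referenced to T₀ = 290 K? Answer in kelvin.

F = 10^(7.55/10) = 5.68853
T_e = (F − 1)·T₀ = (5.68853 − 1) × 290 = 1360 K

1360 K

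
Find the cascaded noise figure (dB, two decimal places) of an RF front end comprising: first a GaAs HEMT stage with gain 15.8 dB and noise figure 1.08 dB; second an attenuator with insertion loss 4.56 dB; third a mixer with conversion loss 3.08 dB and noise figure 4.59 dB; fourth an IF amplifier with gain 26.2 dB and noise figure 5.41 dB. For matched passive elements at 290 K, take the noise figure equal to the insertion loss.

2.67 dB

Convert to linear (a loss of L dB is a gain of −L dB): F_i = 10^(NF_i/10), G_i = 10^(G_i,dB/10)
  Stage 1: F_1 = 10^(1.08/10) = 1.282, G_1 = 10^(15.8/10) = 38.02
  Stage 2: F_2 = 10^(4.56/10) = 2.858, G_2 = 10^(−4.56/10) = 0.3499
  Stage 3: F_3 = 10^(4.59/10) = 2.877, G_3 = 10^(−3.08/10) = 0.4920
  Stage 4: F_4 = 10^(5.41/10) = 3.475, G_4 = 10^(26.2/10) = 416.9
Friis cascade:
  F = 1.282 + (2.858 − 1)/38.02 + (2.877 − 1)/13.30 + (3.475 − 1)/6.546 = 1.850
NF = 10 log₁₀(1.850) = 2.67 dB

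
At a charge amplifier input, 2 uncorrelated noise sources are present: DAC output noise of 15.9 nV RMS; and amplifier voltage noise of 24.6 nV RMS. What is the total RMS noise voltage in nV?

29.3 nV

Uncorrelated sources add in power (mean-square): V_tot = √(ΣV_i²)
V_tot = √[(1.59×10⁻⁸)² + (2.46×10⁻⁸)²] = 2.93×10⁻⁸ V = 29.3 nV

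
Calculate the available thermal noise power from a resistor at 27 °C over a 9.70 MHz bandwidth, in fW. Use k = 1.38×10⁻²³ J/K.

T = 27 °C + 273.15 = 300.15 K
P_n = kTB = 1.38×10⁻²³ × 300.15 × 9.70×10⁶ = 4.02×10⁻¹⁴ W = 40.2 fW

40.2 fW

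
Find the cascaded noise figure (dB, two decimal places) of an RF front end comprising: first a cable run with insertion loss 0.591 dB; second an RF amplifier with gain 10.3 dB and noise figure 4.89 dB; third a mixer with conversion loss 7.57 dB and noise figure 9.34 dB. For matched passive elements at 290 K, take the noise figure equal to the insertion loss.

6.38 dB

Convert to linear (a loss of L dB is a gain of −L dB): F_i = 10^(NF_i/10), G_i = 10^(G_i,dB/10)
  Stage 1: F_1 = 10^(0.591/10) = 1.146, G_1 = 10^(−0.591/10) = 0.8728
  Stage 2: F_2 = 10^(4.89/10) = 3.083, G_2 = 10^(10.3/10) = 10.72
  Stage 3: F_3 = 10^(9.34/10) = 8.590, G_3 = 10^(−7.57/10) = 0.1750
Friis cascade:
  F = 1.146 + (3.083 − 1)/0.8728 + (8.590 − 1)/9.352 = 4.344
NF = 10 log₁₀(4.344) = 6.38 dB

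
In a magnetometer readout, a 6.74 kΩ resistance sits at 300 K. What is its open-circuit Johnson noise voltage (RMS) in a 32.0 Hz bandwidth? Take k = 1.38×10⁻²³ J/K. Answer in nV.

59.8 nV

V_n = √(4kTRB)
4kTRB = 4 × 1.38×10⁻²³ × 300 × 6.74×10³ × 3.20×10¹ = 3.57×10⁻¹⁵ V²
V_n = √(3.57×10⁻¹⁵) = 5.98×10⁻⁸ V = 59.8 nV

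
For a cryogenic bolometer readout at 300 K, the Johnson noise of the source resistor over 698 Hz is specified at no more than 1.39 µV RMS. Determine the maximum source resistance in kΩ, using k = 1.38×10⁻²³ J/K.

Johnson–Nyquist: V_n = √(4kTRB) ⇒ R = V_n² / (4kTB)
4kTB = 4 × 1.38×10⁻²³ × 300 × 6.98×10² = 1.16×10⁻¹⁷
R = (1.39×10⁻⁶)² / 1.16×10⁻¹⁷ = 1.67×10⁵ Ω = 167 kΩ

167 kΩ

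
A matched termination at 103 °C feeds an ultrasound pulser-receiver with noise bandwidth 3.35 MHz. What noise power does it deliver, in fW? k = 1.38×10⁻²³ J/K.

17.4 fW

T = 103 °C + 273.15 = 376.15 K
P_n = kTB = 1.38×10⁻²³ × 376.15 × 3.35×10⁶ = 1.74×10⁻¹⁴ W = 17.4 fW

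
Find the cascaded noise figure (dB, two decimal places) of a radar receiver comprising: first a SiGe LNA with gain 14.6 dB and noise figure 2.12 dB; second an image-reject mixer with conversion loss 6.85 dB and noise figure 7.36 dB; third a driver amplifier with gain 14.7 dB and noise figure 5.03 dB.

Convert to linear (a loss of L dB is a gain of −L dB): F_i = 10^(NF_i/10), G_i = 10^(G_i,dB/10)
  Stage 1: F_1 = 10^(2.12/10) = 1.629, G_1 = 10^(14.6/10) = 28.84
  Stage 2: F_2 = 10^(7.36/10) = 5.445, G_2 = 10^(−6.85/10) = 0.2065
  Stage 3: F_3 = 10^(5.03/10) = 3.184, G_3 = 10^(14.7/10) = 29.51
Friis cascade:
  F = 1.629 + (5.445 − 1)/28.84 + (3.184 − 1)/5.957 = 2.150
NF = 10 log₁₀(2.150) = 3.32 dB

3.32 dB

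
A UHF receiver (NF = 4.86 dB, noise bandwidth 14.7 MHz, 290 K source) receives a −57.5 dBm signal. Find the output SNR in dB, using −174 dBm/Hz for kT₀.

Noise floor: N = −174 + 10 log₁₀(B) + NF
10 log₁₀(1.47×10⁷) = 71.67 dB
N = −174 + 71.67 + 4.86 = −97.47 dBm
SNR = P_sig − N = −57.5 − (−97.47) = 39.97 dB → 40.0 dB

40.0 dB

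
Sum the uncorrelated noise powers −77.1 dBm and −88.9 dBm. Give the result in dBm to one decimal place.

−76.8 dBm

Convert to linear, add, convert back:
P₁ = 1.95×10⁻¹¹ W, P₂ = 1.29×10⁻¹² W
P_tot = 2.08×10⁻¹¹ W → 10 log₁₀(P_tot / 10⁻³) = −76.8 dBm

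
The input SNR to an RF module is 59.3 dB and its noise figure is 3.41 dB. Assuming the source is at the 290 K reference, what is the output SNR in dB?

55.89 dB

By definition F = SNR_in/SNR_out, so in dB: SNR_out = SNR_in − NF
SNR_out = 59.3 − 3.41 = 55.89 dB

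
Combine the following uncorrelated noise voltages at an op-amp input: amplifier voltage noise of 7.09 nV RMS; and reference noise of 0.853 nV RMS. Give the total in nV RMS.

7.14 nV

Uncorrelated sources add in power (mean-square): V_tot = √(ΣV_i²)
V_tot = √[(7.09×10⁻⁹)² + (8.53×10⁻¹⁰)²] = 7.14×10⁻⁹ V = 7.14 nV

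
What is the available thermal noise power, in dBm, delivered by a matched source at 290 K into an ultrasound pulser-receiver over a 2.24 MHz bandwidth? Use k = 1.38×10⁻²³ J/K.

−110.5 dBm

P_n = kTB = 1.38×10⁻²³ × 290 × 2.24×10⁶ = 8.96×10⁻¹⁵ W
In dBm: 10 log₁₀(8.96×10⁻¹⁵ / 10⁻³) = −110.5 dBm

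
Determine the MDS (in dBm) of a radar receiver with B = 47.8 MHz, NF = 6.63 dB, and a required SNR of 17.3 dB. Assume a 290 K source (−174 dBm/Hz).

Sensitivity = −174 + 10 log₁₀(B) + NF + SNR_min
= −174 + 76.79 + 6.63 + 17.3
= −73.28 dBm → −73.3 dBm

−73.3 dBm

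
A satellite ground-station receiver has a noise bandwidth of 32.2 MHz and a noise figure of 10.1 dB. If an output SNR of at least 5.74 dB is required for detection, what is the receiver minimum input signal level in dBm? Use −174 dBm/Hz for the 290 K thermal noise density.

Sensitivity = −174 + 10 log₁₀(B) + NF + SNR_min
= −174 + 75.08 + 10.1 + 5.74
= −83.08 dBm → −83.1 dBm

−83.1 dBm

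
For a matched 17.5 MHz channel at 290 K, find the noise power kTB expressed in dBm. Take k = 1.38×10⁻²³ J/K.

P_n = kTB = 1.38×10⁻²³ × 290 × 1.75×10⁷ = 7.00×10⁻¹⁴ W
In dBm: 10 log₁₀(7.00×10⁻¹⁴ / 10⁻³) = −101.5 dBm

−101.5 dBm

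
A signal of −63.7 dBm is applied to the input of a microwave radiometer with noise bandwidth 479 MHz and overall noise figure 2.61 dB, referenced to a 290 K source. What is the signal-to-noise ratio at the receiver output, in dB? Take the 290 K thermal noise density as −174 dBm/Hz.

Noise floor: N = −174 + 10 log₁₀(B) + NF
10 log₁₀(4.79×10⁸) = 86.8 dB
N = −174 + 86.8 + 2.61 = −84.59 dBm
SNR = P_sig − N = −63.7 − (−84.59) = 20.89 dB → 20.9 dB

20.9 dB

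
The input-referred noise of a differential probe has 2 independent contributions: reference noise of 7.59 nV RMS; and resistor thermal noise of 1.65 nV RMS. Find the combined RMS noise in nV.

7.77 nV

Uncorrelated sources add in power (mean-square): V_tot = √(ΣV_i²)
V_tot = √[(7.59×10⁻⁹)² + (1.65×10⁻⁹)²] = 7.77×10⁻⁹ V = 7.77 nV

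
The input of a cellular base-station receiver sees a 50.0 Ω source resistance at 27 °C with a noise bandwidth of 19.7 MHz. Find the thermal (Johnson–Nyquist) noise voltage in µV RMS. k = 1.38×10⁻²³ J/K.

T = 27 °C + 273.15 = 300.15 K
V_n = √(4kTRB)
4kTRB = 4 × 1.38×10⁻²³ × 300.15 × 5.00×10¹ × 1.97×10⁷ = 1.63×10⁻¹¹ V²
V_n = √(1.63×10⁻¹¹) = 4.04×10⁻⁶ V = 4.04 µV

4.04 µV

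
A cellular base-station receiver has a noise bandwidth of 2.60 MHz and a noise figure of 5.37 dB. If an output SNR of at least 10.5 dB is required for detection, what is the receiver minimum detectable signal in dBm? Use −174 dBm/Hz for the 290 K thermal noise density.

Sensitivity = −174 + 10 log₁₀(B) + NF + SNR_min
= −174 + 64.15 + 5.37 + 10.5
= −93.98 dBm → −94.0 dBm

−94.0 dBm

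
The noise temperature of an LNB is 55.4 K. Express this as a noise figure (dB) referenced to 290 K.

F = 1 + T_e/T₀ = 1 + 55.4/290 = 1.19103
NF = 10 log₁₀(1.19103) = 0.759 dB

0.759 dB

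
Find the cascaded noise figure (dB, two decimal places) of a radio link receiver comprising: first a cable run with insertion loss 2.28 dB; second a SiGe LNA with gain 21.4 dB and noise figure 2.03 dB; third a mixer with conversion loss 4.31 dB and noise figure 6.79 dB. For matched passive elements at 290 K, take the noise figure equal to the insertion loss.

4.38 dB

Convert to linear (a loss of L dB is a gain of −L dB): F_i = 10^(NF_i/10), G_i = 10^(G_i,dB/10)
  Stage 1: F_1 = 10^(2.28/10) = 1.690, G_1 = 10^(−2.28/10) = 0.5916
  Stage 2: F_2 = 10^(2.03/10) = 1.596, G_2 = 10^(21.4/10) = 138.0
  Stage 3: F_3 = 10^(6.79/10) = 4.775, G_3 = 10^(−4.31/10) = 0.3707
Friis cascade:
  F = 1.690 + (1.596 − 1)/0.5916 + (4.775 − 1)/81.66 = 2.744
NF = 10 log₁₀(2.744) = 4.38 dB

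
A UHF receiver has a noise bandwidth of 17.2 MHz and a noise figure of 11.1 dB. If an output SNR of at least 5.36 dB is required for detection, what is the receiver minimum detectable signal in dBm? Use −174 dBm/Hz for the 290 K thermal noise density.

−85.2 dBm

Sensitivity = −174 + 10 log₁₀(B) + NF + SNR_min
= −174 + 72.36 + 11.1 + 5.36
= −85.18 dBm → −85.2 dBm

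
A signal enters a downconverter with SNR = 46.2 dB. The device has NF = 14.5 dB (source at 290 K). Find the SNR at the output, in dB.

By definition F = SNR_in/SNR_out, so in dB: SNR_out = SNR_in − NF
SNR_out = 46.2 − 14.5 = 31.7 dB

31.7 dB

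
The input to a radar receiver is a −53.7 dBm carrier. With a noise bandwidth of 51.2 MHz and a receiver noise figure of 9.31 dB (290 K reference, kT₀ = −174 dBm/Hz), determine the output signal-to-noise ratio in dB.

33.9 dB

Noise floor: N = −174 + 10 log₁₀(B) + NF
10 log₁₀(5.12×10⁷) = 77.09 dB
N = −174 + 77.09 + 9.31 = −87.60 dBm
SNR = P_sig − N = −53.7 − (−87.60) = 33.90 dB → 33.9 dB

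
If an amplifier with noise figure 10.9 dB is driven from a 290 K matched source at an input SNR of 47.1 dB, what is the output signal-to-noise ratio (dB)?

By definition F = SNR_in/SNR_out, so in dB: SNR_out = SNR_in − NF
SNR_out = 47.1 − 10.9 = 36.2 dB

36.2 dB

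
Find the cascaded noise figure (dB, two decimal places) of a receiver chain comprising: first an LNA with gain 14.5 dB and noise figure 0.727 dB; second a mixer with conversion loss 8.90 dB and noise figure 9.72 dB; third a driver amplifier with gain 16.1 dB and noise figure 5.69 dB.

3.47 dB

Convert to linear (a loss of L dB is a gain of −L dB): F_i = 10^(NF_i/10), G_i = 10^(G_i,dB/10)
  Stage 1: F_1 = 10^(0.727/10) = 1.182, G_1 = 10^(14.5/10) = 28.18
  Stage 2: F_2 = 10^(9.72/10) = 9.376, G_2 = 10^(−8.90/10) = 0.1288
  Stage 3: F_3 = 10^(5.69/10) = 3.707, G_3 = 10^(16.1/10) = 40.74
Friis cascade:
  F = 1.182 + (9.376 − 1)/28.18 + (3.707 − 1)/3.631 = 2.225
NF = 10 log₁₀(2.225) = 3.47 dB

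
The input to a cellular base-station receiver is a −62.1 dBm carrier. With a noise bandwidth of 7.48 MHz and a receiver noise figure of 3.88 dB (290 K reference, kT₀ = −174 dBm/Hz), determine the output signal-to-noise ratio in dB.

39.3 dB

Noise floor: N = −174 + 10 log₁₀(B) + NF
10 log₁₀(7.48×10⁶) = 68.74 dB
N = −174 + 68.74 + 3.88 = −101.38 dBm
SNR = P_sig − N = −62.1 − (−101.38) = 39.28 dB → 39.3 dB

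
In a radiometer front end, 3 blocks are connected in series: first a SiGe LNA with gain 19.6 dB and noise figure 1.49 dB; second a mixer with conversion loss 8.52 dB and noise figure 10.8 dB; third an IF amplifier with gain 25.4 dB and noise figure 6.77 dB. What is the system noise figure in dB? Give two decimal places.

Convert to linear (a loss of L dB is a gain of −L dB): F_i = 10^(NF_i/10), G_i = 10^(G_i,dB/10)
  Stage 1: F_1 = 10^(1.49/10) = 1.409, G_1 = 10^(19.6/10) = 91.20
  Stage 2: F_2 = 10^(10.8/10) = 12.02, G_2 = 10^(−8.52/10) = 0.1406
  Stage 3: F_3 = 10^(6.77/10) = 4.753, G_3 = 10^(25.4/10) = 346.7
Friis cascade:
  F = 1.409 + (12.02 − 1)/91.20 + (4.753 − 1)/12.82 = 1.823
NF = 10 log₁₀(1.823) = 2.61 dB

2.61 dB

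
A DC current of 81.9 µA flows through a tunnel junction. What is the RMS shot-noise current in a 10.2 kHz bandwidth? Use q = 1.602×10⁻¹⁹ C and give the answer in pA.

I_n = √(2qI·B)
2qI·B = 2 × 1.602×10⁻¹⁹ × 8.19×10⁻⁵ × 1.02×10⁴ = 2.68×10⁻¹⁹ A²
I_n = √(2.68×10⁻¹⁹) = 5.17×10⁻¹⁰ A = 517 pA

517 pA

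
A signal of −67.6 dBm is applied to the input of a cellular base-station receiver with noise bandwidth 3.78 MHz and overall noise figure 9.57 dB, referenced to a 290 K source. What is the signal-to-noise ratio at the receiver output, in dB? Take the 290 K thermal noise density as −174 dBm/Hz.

31.1 dB

Noise floor: N = −174 + 10 log₁₀(B) + NF
10 log₁₀(3.78×10⁶) = 65.77 dB
N = −174 + 65.77 + 9.57 = −98.66 dBm
SNR = P_sig − N = −67.6 − (−98.66) = 31.06 dB → 31.1 dB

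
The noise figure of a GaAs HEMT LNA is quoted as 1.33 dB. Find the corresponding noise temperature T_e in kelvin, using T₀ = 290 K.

104 K

F = 10^(1.33/10) = 1.35831
T_e = (F − 1)·T₀ = (1.35831 − 1) × 290 = 104 K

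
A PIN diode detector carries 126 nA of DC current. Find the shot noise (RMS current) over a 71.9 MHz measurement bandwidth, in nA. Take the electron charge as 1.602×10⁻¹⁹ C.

I_n = √(2qI·B)
2qI·B = 2 × 1.602×10⁻¹⁹ × 1.26×10⁻⁷ × 7.19×10⁷ = 2.90×10⁻¹⁸ A²
I_n = √(2.90×10⁻¹⁸) = 1.70×10⁻⁹ A = 1.70 nA

1.70 nA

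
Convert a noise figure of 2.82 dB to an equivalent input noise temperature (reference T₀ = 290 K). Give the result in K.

265 K

F = 10^(2.82/10) = 1.91426
T_e = (F − 1)·T₀ = (1.91426 − 1) × 290 = 265 K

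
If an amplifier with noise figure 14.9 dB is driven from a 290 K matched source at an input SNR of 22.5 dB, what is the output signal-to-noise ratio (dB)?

By definition F = SNR_in/SNR_out, so in dB: SNR_out = SNR_in − NF
SNR_out = 22.5 − 14.9 = 7.6 dB

7.6 dB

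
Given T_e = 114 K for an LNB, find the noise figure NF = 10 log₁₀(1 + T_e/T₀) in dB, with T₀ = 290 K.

F = 1 + T_e/T₀ = 1 + 114/290 = 1.3931
NF = 10 log₁₀(1.3931) = 1.44 dB

1.44 dB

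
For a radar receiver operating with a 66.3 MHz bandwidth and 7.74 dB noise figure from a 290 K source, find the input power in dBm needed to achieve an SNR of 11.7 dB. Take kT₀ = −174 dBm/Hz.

−76.3 dBm

Sensitivity = −174 + 10 log₁₀(B) + NF + SNR_min
= −174 + 78.22 + 7.74 + 11.7
= −76.34 dBm → −76.3 dBm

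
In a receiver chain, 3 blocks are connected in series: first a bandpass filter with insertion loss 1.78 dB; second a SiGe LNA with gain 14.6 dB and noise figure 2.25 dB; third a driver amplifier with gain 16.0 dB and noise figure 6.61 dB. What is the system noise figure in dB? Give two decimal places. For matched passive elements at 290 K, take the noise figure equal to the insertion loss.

4.34 dB

Convert to linear (a loss of L dB is a gain of −L dB): F_i = 10^(NF_i/10), G_i = 10^(G_i,dB/10)
  Stage 1: F_1 = 10^(1.78/10) = 1.507, G_1 = 10^(−1.78/10) = 0.6637
  Stage 2: F_2 = 10^(2.25/10) = 1.679, G_2 = 10^(14.6/10) = 28.84
  Stage 3: F_3 = 10^(6.61/10) = 4.581, G_3 = 10^(16.0/10) = 39.81
Friis cascade:
  F = 1.507 + (1.679 − 1)/0.6637 + (4.581 − 1)/19.14 = 2.716
NF = 10 log₁₀(2.716) = 4.34 dB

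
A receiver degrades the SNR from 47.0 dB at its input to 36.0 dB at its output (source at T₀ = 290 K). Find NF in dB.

11.0 dB

NF (dB) = SNR_in(dB) − SNR_out(dB) when the source is at T₀
NF = 47.0 − 36.0 = 11.0 dB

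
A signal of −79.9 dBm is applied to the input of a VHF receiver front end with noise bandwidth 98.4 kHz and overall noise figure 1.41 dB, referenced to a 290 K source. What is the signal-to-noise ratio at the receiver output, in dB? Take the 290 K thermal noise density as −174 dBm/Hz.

42.8 dB

Noise floor: N = −174 + 10 log₁₀(B) + NF
10 log₁₀(9.84×10⁴) = 49.93 dB
N = −174 + 49.93 + 1.41 = −122.66 dBm
SNR = P_sig − N = −79.9 − (−122.66) = 42.76 dB → 42.8 dB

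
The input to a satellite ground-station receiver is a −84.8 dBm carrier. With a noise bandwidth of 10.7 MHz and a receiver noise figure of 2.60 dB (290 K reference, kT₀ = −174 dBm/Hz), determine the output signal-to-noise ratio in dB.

Noise floor: N = −174 + 10 log₁₀(B) + NF
10 log₁₀(1.07×10⁷) = 70.29 dB
N = −174 + 70.29 + 2.60 = −101.11 dBm
SNR = P_sig − N = −84.8 − (−101.11) = 16.31 dB → 16.3 dB

16.3 dB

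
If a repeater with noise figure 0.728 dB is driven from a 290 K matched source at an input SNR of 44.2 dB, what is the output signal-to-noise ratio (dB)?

By definition F = SNR_in/SNR_out, so in dB: SNR_out = SNR_in − NF
SNR_out = 44.2 − 0.728 = 43.472 dB

43.472 dB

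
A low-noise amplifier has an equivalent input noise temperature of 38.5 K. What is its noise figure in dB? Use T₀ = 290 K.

0.541 dB

F = 1 + T_e/T₀ = 1 + 38.5/290 = 1.13276
NF = 10 log₁₀(1.13276) = 0.541 dB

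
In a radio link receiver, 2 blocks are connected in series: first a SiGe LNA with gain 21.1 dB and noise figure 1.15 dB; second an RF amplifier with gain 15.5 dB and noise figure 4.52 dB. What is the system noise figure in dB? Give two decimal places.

Convert to linear (a loss of L dB is a gain of −L dB): F_i = 10^(NF_i/10), G_i = 10^(G_i,dB/10)
  Stage 1: F_1 = 10^(1.15/10) = 1.303, G_1 = 10^(21.1/10) = 128.8
  Stage 2: F_2 = 10^(4.52/10) = 2.831, G_2 = 10^(15.5/10) = 35.48
Friis cascade:
  F = 1.303 + (2.831 − 1)/128.8 = 1.317
NF = 10 log₁₀(1.317) = 1.20 dB

1.20 dB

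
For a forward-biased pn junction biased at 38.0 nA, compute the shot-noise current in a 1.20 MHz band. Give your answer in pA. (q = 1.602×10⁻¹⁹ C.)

121 pA

I_n = √(2qI·B)
2qI·B = 2 × 1.602×10⁻¹⁹ × 3.80×10⁻⁸ × 1.20×10⁶ = 1.46×10⁻²⁰ A²
I_n = √(1.46×10⁻²⁰) = 1.21×10⁻¹⁰ A = 121 pA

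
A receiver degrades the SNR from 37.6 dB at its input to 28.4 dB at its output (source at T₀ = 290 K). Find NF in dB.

9.2 dB

NF (dB) = SNR_in(dB) − SNR_out(dB) when the source is at T₀
NF = 37.6 − 28.4 = 9.2 dB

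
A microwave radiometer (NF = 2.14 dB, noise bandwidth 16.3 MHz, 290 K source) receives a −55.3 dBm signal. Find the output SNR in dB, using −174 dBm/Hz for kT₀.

44.4 dB

Noise floor: N = −174 + 10 log₁₀(B) + NF
10 log₁₀(1.63×10⁷) = 72.12 dB
N = −174 + 72.12 + 2.14 = −99.74 dBm
SNR = P_sig − N = −55.3 − (−99.74) = 44.44 dB → 44.4 dB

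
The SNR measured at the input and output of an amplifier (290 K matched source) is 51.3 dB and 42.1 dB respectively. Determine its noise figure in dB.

9.2 dB

NF (dB) = SNR_in(dB) − SNR_out(dB) when the source is at T₀
NF = 51.3 − 42.1 = 9.2 dB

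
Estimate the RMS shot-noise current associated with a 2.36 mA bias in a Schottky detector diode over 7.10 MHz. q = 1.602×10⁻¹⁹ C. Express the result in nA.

I_n = √(2qI·B)
2qI·B = 2 × 1.602×10⁻¹⁹ × 2.36×10⁻³ × 7.10×10⁶ = 5.37×10⁻¹⁵ A²
I_n = √(5.37×10⁻¹⁵) = 7.33×10⁻⁸ A = 73.3 nA

73.3 nA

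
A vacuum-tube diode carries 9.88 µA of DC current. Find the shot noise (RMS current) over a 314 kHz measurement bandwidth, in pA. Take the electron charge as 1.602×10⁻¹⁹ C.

I_n = √(2qI·B)
2qI·B = 2 × 1.602×10⁻¹⁹ × 9.88×10⁻⁶ × 3.14×10⁵ = 9.94×10⁻¹⁹ A²
I_n = √(9.94×10⁻¹⁹) = 9.97×10⁻¹⁰ A = 997 pA

997 pA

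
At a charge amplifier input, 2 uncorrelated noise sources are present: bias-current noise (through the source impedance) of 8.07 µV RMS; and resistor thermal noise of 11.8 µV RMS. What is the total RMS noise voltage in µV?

14.3 µV

Uncorrelated sources add in power (mean-square): V_tot = √(ΣV_i²)
V_tot = √[(8.07×10⁻⁶)² + (1.18×10⁻⁵)²] = 1.43×10⁻⁵ V = 14.3 µV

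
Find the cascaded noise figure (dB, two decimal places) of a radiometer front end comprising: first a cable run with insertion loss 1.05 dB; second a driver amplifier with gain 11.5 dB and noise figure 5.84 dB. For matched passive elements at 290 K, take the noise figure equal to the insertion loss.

6.89 dB

Convert to linear (a loss of L dB is a gain of −L dB): F_i = 10^(NF_i/10), G_i = 10^(G_i,dB/10)
  Stage 1: F_1 = 10^(1.05/10) = 1.274, G_1 = 10^(−1.05/10) = 0.7852
  Stage 2: F_2 = 10^(5.84/10) = 3.837, G_2 = 10^(11.5/10) = 14.13
Friis cascade:
  F = 1.274 + (3.837 − 1)/0.7852 = 4.887
NF = 10 log₁₀(4.887) = 6.89 dB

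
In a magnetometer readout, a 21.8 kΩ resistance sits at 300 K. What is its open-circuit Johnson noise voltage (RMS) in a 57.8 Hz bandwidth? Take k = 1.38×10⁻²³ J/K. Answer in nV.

144 nV

V_n = √(4kTRB)
4kTRB = 4 × 1.38×10⁻²³ × 300 × 2.18×10⁴ × 5.78×10¹ = 2.09×10⁻¹⁴ V²
V_n = √(2.09×10⁻¹⁴) = 1.44×10⁻⁷ V = 144 nV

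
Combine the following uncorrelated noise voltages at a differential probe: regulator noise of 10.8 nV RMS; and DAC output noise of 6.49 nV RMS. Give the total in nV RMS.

12.6 nV

Uncorrelated sources add in power (mean-square): V_tot = √(ΣV_i²)
V_tot = √[(1.08×10⁻⁸)² + (6.49×10⁻⁹)²] = 1.26×10⁻⁸ V = 12.6 nV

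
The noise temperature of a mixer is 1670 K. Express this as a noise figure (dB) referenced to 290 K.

F = 1 + T_e/T₀ = 1 + 1670/290 = 6.75862
NF = 10 log₁₀(6.75862) = 8.30 dB

8.30 dB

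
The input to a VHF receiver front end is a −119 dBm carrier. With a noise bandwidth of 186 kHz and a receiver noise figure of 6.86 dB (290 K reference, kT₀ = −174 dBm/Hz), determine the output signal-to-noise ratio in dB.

−4.6 dB

Noise floor: N = −174 + 10 log₁₀(B) + NF
10 log₁₀(1.86×10⁵) = 52.7 dB
N = −174 + 52.7 + 6.86 = −114.44 dBm
SNR = P_sig − N = −119 − (−114.44) = −4.56 dB → −4.6 dB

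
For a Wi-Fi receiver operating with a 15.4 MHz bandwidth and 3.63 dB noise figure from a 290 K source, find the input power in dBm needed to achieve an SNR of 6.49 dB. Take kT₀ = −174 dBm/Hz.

Sensitivity = −174 + 10 log₁₀(B) + NF + SNR_min
= −174 + 71.88 + 3.63 + 6.49
= −92.00 dBm → −92.0 dBm

−92.0 dBm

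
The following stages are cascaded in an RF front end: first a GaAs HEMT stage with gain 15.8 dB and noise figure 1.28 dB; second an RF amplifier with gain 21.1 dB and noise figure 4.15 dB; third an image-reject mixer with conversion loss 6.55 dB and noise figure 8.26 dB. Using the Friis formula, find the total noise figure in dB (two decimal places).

Convert to linear (a loss of L dB is a gain of −L dB): F_i = 10^(NF_i/10), G_i = 10^(G_i,dB/10)
  Stage 1: F_1 = 10^(1.28/10) = 1.343, G_1 = 10^(15.8/10) = 38.02
  Stage 2: F_2 = 10^(4.15/10) = 2.600, G_2 = 10^(21.1/10) = 128.8
  Stage 3: F_3 = 10^(8.26/10) = 6.699, G_3 = 10^(−6.55/10) = 0.2213
Friis cascade:
  F = 1.343 + (2.600 − 1)/38.02 + (6.699 − 1)/4898 = 1.386
NF = 10 log₁₀(1.386) = 1.42 dB

1.42 dB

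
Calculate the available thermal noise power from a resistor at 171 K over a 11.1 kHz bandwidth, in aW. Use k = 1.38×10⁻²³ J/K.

P_n = kTB = 1.38×10⁻²³ × 171 × 1.11×10⁴ = 2.62×10⁻¹⁷ W = 26.2 aW

26.2 aW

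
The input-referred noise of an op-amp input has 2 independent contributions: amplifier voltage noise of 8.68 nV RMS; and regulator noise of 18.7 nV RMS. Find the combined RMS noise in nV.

20.6 nV

Uncorrelated sources add in power (mean-square): V_tot = √(ΣV_i²)
V_tot = √[(8.68×10⁻⁹)² + (1.87×10⁻⁸)²] = 2.06×10⁻⁸ V = 20.6 nV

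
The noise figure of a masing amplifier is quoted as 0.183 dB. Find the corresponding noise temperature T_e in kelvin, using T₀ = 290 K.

F = 10^(0.183/10) = 1.04304
T_e = (F − 1)·T₀ = (1.04304 − 1) × 290 = 12.5 K

12.5 K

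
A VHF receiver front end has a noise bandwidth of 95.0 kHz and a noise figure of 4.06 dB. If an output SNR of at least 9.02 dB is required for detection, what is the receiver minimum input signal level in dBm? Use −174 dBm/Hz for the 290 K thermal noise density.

Sensitivity = −174 + 10 log₁₀(B) + NF + SNR_min
= −174 + 49.78 + 4.06 + 9.02
= −111.14 dBm → −111.1 dBm

−111.1 dBm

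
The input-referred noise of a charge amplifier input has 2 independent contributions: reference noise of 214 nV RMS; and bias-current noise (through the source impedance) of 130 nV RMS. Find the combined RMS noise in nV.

Uncorrelated sources add in power (mean-square): V_tot = √(ΣV_i²)
V_tot = √[(2.14×10⁻⁷)² + (1.30×10⁻⁷)²] = 2.50×10⁻⁷ V = 250 nV

250 nV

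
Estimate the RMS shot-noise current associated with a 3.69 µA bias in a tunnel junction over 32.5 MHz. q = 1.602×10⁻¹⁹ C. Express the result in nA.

I_n = √(2qI·B)
2qI·B = 2 × 1.602×10⁻¹⁹ × 3.69×10⁻⁶ × 3.25×10⁷ = 3.84×10⁻¹⁷ A²
I_n = √(3.84×10⁻¹⁷) = 6.20×10⁻⁹ A = 6.20 nA

6.20 nA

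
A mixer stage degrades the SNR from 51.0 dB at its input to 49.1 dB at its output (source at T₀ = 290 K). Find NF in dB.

1.9 dB

NF (dB) = SNR_in(dB) − SNR_out(dB) when the source is at T₀
NF = 51.0 − 49.1 = 1.9 dB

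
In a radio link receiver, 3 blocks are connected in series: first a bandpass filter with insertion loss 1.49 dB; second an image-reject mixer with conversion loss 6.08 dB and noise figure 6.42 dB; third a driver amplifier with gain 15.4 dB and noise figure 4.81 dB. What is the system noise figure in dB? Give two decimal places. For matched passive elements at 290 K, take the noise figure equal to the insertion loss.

12.50 dB

Convert to linear (a loss of L dB is a gain of −L dB): F_i = 10^(NF_i/10), G_i = 10^(G_i,dB/10)
  Stage 1: F_1 = 10^(1.49/10) = 1.409, G_1 = 10^(−1.49/10) = 0.7096
  Stage 2: F_2 = 10^(6.42/10) = 4.385, G_2 = 10^(−6.08/10) = 0.2466
  Stage 3: F_3 = 10^(4.81/10) = 3.027, G_3 = 10^(15.4/10) = 34.67
Friis cascade:
  F = 1.409 + (4.385 − 1)/0.7096 + (3.027 − 1)/0.1750 = 17.76
NF = 10 log₁₀(17.76) = 12.50 dB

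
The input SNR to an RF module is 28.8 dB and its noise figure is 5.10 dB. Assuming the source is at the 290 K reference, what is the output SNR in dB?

By definition F = SNR_in/SNR_out, so in dB: SNR_out = SNR_in − NF
SNR_out = 28.8 − 5.10 = 23.70 dB

23.70 dB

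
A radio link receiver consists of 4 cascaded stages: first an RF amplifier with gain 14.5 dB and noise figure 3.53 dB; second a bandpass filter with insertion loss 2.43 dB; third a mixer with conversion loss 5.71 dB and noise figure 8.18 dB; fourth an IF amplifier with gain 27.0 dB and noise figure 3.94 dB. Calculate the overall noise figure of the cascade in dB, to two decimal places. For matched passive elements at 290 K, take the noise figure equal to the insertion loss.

4.73 dB

Convert to linear (a loss of L dB is a gain of −L dB): F_i = 10^(NF_i/10), G_i = 10^(G_i,dB/10)
  Stage 1: F_1 = 10^(3.53/10) = 2.254, G_1 = 10^(14.5/10) = 28.18
  Stage 2: F_2 = 10^(2.43/10) = 1.750, G_2 = 10^(−2.43/10) = 0.5715
  Stage 3: F_3 = 10^(8.18/10) = 6.577, G_3 = 10^(−5.71/10) = 0.2685
  Stage 4: F_4 = 10^(3.94/10) = 2.477, G_4 = 10^(27.0/10) = 501.2
Friis cascade:
  F = 2.254 + (1.750 − 1)/28.18 + (6.577 − 1)/16.11 + (2.477 − 1)/4.325 = 2.969
NF = 10 log₁₀(2.969) = 4.73 dB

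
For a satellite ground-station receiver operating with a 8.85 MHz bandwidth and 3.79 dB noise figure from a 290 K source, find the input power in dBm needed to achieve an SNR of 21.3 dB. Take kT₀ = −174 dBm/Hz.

Sensitivity = −174 + 10 log₁₀(B) + NF + SNR_min
= −174 + 69.47 + 3.79 + 21.3
= −79.44 dBm → −79.4 dBm

−79.4 dBm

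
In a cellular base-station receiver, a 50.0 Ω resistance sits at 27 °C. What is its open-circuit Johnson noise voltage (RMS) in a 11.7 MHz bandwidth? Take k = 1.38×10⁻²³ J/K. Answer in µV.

T = 27 °C + 273.15 = 300.15 K
V_n = √(4kTRB)
4kTRB = 4 × 1.38×10⁻²³ × 300.15 × 5.00×10¹ × 1.17×10⁷ = 9.69×10⁻¹² V²
V_n = √(9.69×10⁻¹²) = 3.11×10⁻⁶ V = 3.11 µV

3.11 µV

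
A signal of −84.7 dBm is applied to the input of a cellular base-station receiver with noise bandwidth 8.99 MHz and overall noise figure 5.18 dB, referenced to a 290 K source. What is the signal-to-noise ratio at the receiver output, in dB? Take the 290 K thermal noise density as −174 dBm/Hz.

Noise floor: N = −174 + 10 log₁₀(B) + NF
10 log₁₀(8.99×10⁶) = 69.54 dB
N = −174 + 69.54 + 5.18 = −99.28 dBm
SNR = P_sig − N = −84.7 − (−99.28) = 14.58 dB → 14.6 dB

14.6 dB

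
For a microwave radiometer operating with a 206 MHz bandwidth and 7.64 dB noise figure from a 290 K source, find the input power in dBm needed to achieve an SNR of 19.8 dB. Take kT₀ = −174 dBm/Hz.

−63.4 dBm

Sensitivity = −174 + 10 log₁₀(B) + NF + SNR_min
= −174 + 83.14 + 7.64 + 19.8
= −63.42 dBm → −63.4 dBm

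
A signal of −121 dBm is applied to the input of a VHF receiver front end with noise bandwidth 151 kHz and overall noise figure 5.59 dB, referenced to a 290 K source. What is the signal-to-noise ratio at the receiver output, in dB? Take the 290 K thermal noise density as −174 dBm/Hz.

−4.4 dB

Noise floor: N = −174 + 10 log₁₀(B) + NF
10 log₁₀(1.51×10⁵) = 51.79 dB
N = −174 + 51.79 + 5.59 = −116.62 dBm
SNR = P_sig − N = −121 − (−116.62) = −4.38 dB → −4.4 dB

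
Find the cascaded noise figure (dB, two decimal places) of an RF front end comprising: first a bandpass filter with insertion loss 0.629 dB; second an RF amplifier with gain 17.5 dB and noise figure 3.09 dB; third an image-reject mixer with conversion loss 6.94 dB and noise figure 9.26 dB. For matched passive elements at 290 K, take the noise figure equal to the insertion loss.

Convert to linear (a loss of L dB is a gain of −L dB): F_i = 10^(NF_i/10), G_i = 10^(G_i,dB/10)
  Stage 1: F_1 = 10^(0.629/10) = 1.156, G_1 = 10^(−0.629/10) = 0.8652
  Stage 2: F_2 = 10^(3.09/10) = 2.037, G_2 = 10^(17.5/10) = 56.23
  Stage 3: F_3 = 10^(9.26/10) = 8.433, G_3 = 10^(−6.94/10) = 0.2023
Friis cascade:
  F = 1.156 + (2.037 − 1)/0.8652 + (8.433 − 1)/48.65 = 2.507
NF = 10 log₁₀(2.507) = 3.99 dB

3.99 dB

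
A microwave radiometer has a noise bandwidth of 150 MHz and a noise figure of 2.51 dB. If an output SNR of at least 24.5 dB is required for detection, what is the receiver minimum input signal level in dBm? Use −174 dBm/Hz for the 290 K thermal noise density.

Sensitivity = −174 + 10 log₁₀(B) + NF + SNR_min
= −174 + 81.76 + 2.51 + 24.5
= −65.23 dBm → −65.2 dBm

−65.2 dBm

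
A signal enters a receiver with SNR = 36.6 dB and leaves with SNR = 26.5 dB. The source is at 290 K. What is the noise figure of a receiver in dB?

NF (dB) = SNR_in(dB) − SNR_out(dB) when the source is at T₀
NF = 36.6 − 26.5 = 10.1 dB

10.1 dB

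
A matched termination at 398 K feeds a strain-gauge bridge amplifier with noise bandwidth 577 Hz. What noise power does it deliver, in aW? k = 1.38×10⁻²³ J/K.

P_n = kTB = 1.38×10⁻²³ × 398 × 5.77×10² = 3.17×10⁻¹⁸ W = 3.17 aW

3.17 aW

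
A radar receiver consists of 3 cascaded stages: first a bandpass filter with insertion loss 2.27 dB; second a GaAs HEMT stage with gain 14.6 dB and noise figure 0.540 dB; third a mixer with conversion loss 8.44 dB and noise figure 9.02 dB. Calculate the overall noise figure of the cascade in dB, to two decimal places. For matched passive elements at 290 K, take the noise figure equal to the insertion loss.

Convert to linear (a loss of L dB is a gain of −L dB): F_i = 10^(NF_i/10), G_i = 10^(G_i,dB/10)
  Stage 1: F_1 = 10^(2.27/10) = 1.687, G_1 = 10^(−2.27/10) = 0.5929
  Stage 2: F_2 = 10^(0.540/10) = 1.132, G_2 = 10^(14.6/10) = 28.84
  Stage 3: F_3 = 10^(9.02/10) = 7.980, G_3 = 10^(−8.44/10) = 0.1432
Friis cascade:
  F = 1.687 + (1.132 − 1)/0.5929 + (7.980 − 1)/17.10 = 2.318
NF = 10 log₁₀(2.318) = 3.65 dB

3.65 dB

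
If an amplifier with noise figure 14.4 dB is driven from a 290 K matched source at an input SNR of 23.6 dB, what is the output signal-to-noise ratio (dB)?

By definition F = SNR_in/SNR_out, so in dB: SNR_out = SNR_in − NF
SNR_out = 23.6 − 14.4 = 9.2 dB

9.2 dB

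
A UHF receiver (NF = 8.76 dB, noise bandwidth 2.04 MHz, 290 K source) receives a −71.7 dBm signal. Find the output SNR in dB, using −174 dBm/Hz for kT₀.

Noise floor: N = −174 + 10 log₁₀(B) + NF
10 log₁₀(2.04×10⁶) = 63.1 dB
N = −174 + 63.1 + 8.76 = −102.14 dBm
SNR = P_sig − N = −71.7 − (−102.14) = 30.44 dB → 30.4 dB

30.4 dB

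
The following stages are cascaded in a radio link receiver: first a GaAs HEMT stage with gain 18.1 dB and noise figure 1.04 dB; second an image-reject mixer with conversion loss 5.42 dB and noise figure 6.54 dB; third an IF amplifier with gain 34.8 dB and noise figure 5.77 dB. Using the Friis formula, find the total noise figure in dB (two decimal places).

Convert to linear (a loss of L dB is a gain of −L dB): F_i = 10^(NF_i/10), G_i = 10^(G_i,dB/10)
  Stage 1: F_1 = 10^(1.04/10) = 1.271, G_1 = 10^(18.1/10) = 64.57
  Stage 2: F_2 = 10^(6.54/10) = 4.508, G_2 = 10^(−5.42/10) = 0.2871
  Stage 3: F_3 = 10^(5.77/10) = 3.776, G_3 = 10^(34.8/10) = 3020
Friis cascade:
  F = 1.271 + (4.508 − 1)/64.57 + (3.776 − 1)/18.54 = 1.475
NF = 10 log₁₀(1.475) = 1.69 dB

1.69 dB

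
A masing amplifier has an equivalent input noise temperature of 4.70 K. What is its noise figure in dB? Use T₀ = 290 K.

0.070 dB

F = 1 + T_e/T₀ = 1 + 4.70/290 = 1.01621
NF = 10 log₁₀(1.01621) = 0.070 dB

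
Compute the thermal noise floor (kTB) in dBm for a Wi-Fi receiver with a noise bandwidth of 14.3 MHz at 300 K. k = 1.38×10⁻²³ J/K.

−102.3 dBm

P_n = kTB = 1.38×10⁻²³ × 300 × 1.43×10⁷ = 5.92×10⁻¹⁴ W
In dBm: 10 log₁₀(5.92×10⁻¹⁴ / 10⁻³) = −102.3 dBm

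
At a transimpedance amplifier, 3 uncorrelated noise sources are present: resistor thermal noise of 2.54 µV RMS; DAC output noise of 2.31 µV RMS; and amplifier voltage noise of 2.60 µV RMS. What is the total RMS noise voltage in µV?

Uncorrelated sources add in power (mean-square): V_tot = √(ΣV_i²)
V_tot = √[(2.54×10⁻⁶)² + (2.31×10⁻⁶)² + (2.60×10⁻⁶)²] = 4.31×10⁻⁶ V = 4.31 µV

4.31 µV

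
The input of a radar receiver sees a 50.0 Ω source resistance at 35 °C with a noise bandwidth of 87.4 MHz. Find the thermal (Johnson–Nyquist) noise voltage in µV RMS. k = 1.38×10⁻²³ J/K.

8.62 µV

T = 35 °C + 273.15 = 308.15 K
V_n = √(4kTRB)
4kTRB = 4 × 1.38×10⁻²³ × 308.15 × 5.00×10¹ × 8.74×10⁷ = 7.43×10⁻¹¹ V²
V_n = √(7.43×10⁻¹¹) = 8.62×10⁻⁶ V = 8.62 µV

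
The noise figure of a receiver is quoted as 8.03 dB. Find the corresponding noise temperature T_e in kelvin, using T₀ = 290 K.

1552 K

F = 10^(8.03/10) = 6.35331
T_e = (F − 1)·T₀ = (6.35331 − 1) × 290 = 1552 K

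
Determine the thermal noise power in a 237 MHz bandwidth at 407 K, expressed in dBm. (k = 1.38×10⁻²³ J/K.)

P_n = kTB = 1.38×10⁻²³ × 407 × 2.37×10⁸ = 1.33×10⁻¹² W
In dBm: 10 log₁₀(1.33×10⁻¹² / 10⁻³) = −88.8 dBm

−88.8 dBm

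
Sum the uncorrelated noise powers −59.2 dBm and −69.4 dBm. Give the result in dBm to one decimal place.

Convert to linear, add, convert back:
P₁ = 1.20×10⁻⁹ W, P₂ = 1.15×10⁻¹⁰ W
P_tot = 1.32×10⁻⁹ W → 10 log₁₀(P_tot / 10⁻³) = −58.8 dBm

−58.8 dBm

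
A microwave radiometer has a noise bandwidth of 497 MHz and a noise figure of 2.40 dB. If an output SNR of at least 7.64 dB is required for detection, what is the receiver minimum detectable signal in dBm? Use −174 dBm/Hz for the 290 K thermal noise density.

Sensitivity = −174 + 10 log₁₀(B) + NF + SNR_min
= −174 + 86.96 + 2.40 + 7.64
= −77.00 dBm → −77.0 dBm

−77.0 dBm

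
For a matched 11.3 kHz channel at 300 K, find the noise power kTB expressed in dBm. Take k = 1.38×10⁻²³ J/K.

−133.3 dBm

P_n = kTB = 1.38×10⁻²³ × 300 × 1.13×10⁴ = 4.68×10⁻¹⁷ W
In dBm: 10 log₁₀(4.68×10⁻¹⁷ / 10⁻³) = −133.3 dBm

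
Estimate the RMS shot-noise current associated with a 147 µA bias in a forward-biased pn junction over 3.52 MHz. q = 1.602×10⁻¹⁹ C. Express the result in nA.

I_n = √(2qI·B)
2qI·B = 2 × 1.602×10⁻¹⁹ × 1.47×10⁻⁴ × 3.52×10⁶ = 1.66×10⁻¹⁶ A²
I_n = √(1.66×10⁻¹⁶) = 1.29×10⁻⁸ A = 12.9 nA

12.9 nA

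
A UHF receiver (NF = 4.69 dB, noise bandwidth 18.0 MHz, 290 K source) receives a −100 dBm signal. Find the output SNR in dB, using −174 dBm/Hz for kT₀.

Noise floor: N = −174 + 10 log₁₀(B) + NF
10 log₁₀(1.80×10⁷) = 72.55 dB
N = −174 + 72.55 + 4.69 = −96.76 dBm
SNR = P_sig − N = −100 − (−96.76) = −3.24 dB → −3.2 dB

−3.2 dB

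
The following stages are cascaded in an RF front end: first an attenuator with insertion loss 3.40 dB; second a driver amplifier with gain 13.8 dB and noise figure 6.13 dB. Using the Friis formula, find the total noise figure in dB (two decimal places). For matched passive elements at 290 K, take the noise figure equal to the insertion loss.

9.53 dB

Convert to linear (a loss of L dB is a gain of −L dB): F_i = 10^(NF_i/10), G_i = 10^(G_i,dB/10)
  Stage 1: F_1 = 10^(3.40/10) = 2.188, G_1 = 10^(−3.40/10) = 0.4571
  Stage 2: F_2 = 10^(6.13/10) = 4.102, G_2 = 10^(13.8/10) = 23.99
Friis cascade:
  F = 2.188 + (4.102 − 1)/0.4571 = 8.974
NF = 10 log₁₀(8.974) = 9.53 dB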